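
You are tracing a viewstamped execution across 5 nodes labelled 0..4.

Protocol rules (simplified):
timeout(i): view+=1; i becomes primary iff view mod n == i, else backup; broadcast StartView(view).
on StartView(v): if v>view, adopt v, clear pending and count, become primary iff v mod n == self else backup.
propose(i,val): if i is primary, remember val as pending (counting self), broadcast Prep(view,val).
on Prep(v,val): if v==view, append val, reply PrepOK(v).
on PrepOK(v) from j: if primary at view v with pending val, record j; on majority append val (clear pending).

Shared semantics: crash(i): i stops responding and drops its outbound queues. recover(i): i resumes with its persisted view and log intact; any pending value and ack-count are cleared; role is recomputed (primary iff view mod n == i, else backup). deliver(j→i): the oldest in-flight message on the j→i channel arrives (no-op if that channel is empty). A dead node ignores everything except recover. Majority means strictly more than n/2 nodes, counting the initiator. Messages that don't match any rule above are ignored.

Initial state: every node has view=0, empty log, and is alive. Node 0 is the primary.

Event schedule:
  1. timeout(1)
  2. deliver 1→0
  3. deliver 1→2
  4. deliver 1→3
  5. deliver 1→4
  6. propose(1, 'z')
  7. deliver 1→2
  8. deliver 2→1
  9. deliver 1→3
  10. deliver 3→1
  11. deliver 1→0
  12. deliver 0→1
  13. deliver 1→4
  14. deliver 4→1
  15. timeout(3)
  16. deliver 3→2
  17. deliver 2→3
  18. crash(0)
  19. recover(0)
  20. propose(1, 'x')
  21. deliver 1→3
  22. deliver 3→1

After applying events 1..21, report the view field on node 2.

2

e1 timeout(1): 1[prim,v=1,-]
e2 deliver 1→0: 0[back,v=1,-]
e3 deliver 1→2: 2[back,v=1,-]
e4 deliver 1→3: 3[back,v=1,-]
e5 deliver 1→4: 4[back,v=1,-]
e6 propose(1,'z'): ·
e7 deliver 1→2: 2[back,v=1,z]
e8 deliver 2→1: ·
e9 deliver 1→3: 3[back,v=1,z]
e10 deliver 3→1: 1[prim,v=1,z]
e11 deliver 1→0: 0[back,v=1,z]
e12 deliver 0→1: ·
e13 deliver 1→4: 4[back,v=1,z]
e14 deliver 4→1: ·
e15 timeout(3): 3[back,v=2,z]
e16 deliver 3→2: 2[prim,v=2,z]
e17 deliver 2→3: ·
e18 crash(0): 0[✗back,v=1,z]
e19 recover(0): 0[back,v=1,z]
e20 propose(1,'x'): ·
e21 deliver 1→3: ·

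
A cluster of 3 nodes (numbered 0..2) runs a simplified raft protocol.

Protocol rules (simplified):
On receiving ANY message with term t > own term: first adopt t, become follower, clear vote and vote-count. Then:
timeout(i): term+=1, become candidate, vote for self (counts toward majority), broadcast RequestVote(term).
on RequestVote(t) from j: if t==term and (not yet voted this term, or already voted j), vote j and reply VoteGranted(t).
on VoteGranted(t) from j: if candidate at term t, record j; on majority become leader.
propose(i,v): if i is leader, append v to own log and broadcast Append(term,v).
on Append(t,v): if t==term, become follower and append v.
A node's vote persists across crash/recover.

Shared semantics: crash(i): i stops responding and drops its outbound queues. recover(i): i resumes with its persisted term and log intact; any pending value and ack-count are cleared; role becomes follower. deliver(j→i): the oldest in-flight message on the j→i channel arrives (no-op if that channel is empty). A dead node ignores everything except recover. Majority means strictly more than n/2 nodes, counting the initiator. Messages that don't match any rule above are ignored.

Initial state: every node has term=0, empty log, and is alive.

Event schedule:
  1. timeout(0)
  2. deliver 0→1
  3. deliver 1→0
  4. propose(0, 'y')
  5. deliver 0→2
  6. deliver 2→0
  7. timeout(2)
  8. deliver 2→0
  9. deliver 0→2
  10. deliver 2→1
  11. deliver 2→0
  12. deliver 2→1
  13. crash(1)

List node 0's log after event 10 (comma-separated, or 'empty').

e1 timeout(0): 0[cand,t=1,-]
e2 deliver 0→1: 1[foll,t=1,-]
e3 deliver 1→0: 0[lead,t=1,-]
e4 propose(0,'y'): 0[lead,t=1,y]
e5 deliver 0→2: 2[foll,t=1,-]
e6 deliver 2→0: ·
e7 timeout(2): 2[cand,t=2,-]
e8 deliver 2→0: 0[foll,t=2,y]
e9 deliver 0→2: ·
e10 deliver 2→1: 1[foll,t=2,-]

y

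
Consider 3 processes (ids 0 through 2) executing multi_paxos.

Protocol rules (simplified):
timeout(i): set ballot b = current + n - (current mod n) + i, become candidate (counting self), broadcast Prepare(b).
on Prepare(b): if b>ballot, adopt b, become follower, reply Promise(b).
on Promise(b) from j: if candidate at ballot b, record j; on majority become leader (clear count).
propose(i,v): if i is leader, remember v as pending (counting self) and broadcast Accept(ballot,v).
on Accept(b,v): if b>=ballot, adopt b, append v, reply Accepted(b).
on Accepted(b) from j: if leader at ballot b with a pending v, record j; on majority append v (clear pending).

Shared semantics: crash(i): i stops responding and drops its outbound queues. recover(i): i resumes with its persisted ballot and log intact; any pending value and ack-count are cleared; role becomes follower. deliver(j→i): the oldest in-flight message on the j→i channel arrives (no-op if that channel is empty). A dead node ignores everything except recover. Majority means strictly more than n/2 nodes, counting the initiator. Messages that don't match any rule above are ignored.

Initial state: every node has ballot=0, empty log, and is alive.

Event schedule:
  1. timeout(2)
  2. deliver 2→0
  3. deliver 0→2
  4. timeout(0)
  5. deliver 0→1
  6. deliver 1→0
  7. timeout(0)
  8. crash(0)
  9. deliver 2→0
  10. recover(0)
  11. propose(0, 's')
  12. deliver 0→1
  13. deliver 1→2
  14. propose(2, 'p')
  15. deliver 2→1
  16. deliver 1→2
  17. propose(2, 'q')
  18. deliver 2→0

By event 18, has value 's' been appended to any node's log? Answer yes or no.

no

step 1 timeout(2): 2={cand,b=5,log=-}
step 2 deliver 2→0: 0={foll,b=5,log=-}
step 3 deliver 0→2: 2={lead,b=5,log=-}
step 4 timeout(0): 0={cand,b=6,log=-}
step 5 deliver 0→1: 1={foll,b=6,log=-}
step 6 deliver 1→0: 0={lead,b=6,log=-}
step 7 timeout(0): 0={cand,b=9,log=-}
step 8 crash(0): 0={✗cand,b=9,log=-}
step 9 deliver 2→0: —
step 10 recover(0): 0={foll,b=9,log=-}
step 11 propose(0,'s'): —
step 12 deliver 0→1: —
step 13 deliver 1→2: —
step 14 propose(2,'p'): —
step 15 deliver 2→1: —
step 16 deliver 1→2: —
step 17 propose(2,'q'): —
step 18 deliver 2→0: —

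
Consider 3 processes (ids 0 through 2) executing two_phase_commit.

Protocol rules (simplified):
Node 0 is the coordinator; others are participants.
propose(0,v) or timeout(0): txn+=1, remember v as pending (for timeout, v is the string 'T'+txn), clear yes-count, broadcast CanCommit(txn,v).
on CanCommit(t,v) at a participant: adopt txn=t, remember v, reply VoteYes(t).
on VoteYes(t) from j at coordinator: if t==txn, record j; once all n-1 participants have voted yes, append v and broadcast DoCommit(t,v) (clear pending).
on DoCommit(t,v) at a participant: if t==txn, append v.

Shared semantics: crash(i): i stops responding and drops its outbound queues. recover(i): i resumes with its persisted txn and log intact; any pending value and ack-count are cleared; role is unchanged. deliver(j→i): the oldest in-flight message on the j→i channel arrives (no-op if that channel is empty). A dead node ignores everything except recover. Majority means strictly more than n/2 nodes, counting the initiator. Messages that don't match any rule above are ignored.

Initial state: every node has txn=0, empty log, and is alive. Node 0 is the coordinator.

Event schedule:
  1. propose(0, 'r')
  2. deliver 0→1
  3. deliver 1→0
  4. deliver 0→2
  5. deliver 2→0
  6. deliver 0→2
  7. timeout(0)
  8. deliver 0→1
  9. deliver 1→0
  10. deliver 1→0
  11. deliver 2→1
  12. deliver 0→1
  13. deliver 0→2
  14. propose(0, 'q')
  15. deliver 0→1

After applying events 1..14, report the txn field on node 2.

2

[1] propose(0,'r') → N0(coor t1 [-])
[2] deliver 0→1 → N1(part t1 [-])
[3] deliver 1→0 → ∅
[4] deliver 0→2 → N2(part t1 [-])
[5] deliver 2→0 → N0(coor t1 [r])
[6] deliver 0→2 → N2(part t1 [r])
[7] timeout(0) → N0(coor t2 [r])
[8] deliver 0→1 → N1(part t1 [r])
[9] deliver 1→0 → ∅
[10] deliver 1→0 → ∅
[11] deliver 2→1 → ∅
[12] deliver 0→1 → N1(part t2 [r])
[13] deliver 0→2 → N2(part t2 [r])
[14] propose(0,'q') → N0(coor t3 [r])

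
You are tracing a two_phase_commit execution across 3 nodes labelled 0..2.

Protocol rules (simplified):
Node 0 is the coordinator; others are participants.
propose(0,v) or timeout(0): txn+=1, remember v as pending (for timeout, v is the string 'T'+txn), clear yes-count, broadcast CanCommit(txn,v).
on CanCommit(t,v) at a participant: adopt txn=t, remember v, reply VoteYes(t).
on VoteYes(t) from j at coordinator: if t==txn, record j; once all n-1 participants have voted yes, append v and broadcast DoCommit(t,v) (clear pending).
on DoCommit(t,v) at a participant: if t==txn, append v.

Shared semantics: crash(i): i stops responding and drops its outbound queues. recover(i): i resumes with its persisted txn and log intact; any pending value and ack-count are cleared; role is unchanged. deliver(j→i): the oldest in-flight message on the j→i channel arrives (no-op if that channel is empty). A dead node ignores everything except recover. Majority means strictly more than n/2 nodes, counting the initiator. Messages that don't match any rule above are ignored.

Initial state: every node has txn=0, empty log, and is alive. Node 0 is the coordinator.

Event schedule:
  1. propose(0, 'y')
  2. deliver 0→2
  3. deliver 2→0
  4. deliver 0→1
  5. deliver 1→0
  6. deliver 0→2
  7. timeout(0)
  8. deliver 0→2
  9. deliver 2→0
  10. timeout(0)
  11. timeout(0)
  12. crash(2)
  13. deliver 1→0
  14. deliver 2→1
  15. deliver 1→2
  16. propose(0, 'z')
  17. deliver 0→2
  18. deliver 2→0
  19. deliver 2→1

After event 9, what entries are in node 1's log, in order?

empty

e1 propose(0,'y'): 0[coor,t=1,-]
e2 deliver 0→2: 2[part,t=1,-]
e3 deliver 2→0: ·
e4 deliver 0→1: 1[part,t=1,-]
e5 deliver 1→0: 0[coor,t=1,y]
e6 deliver 0→2: 2[part,t=1,y]
e7 timeout(0): 0[coor,t=2,y]
e8 deliver 0→2: 2[part,t=2,y]
e9 deliver 2→0: ·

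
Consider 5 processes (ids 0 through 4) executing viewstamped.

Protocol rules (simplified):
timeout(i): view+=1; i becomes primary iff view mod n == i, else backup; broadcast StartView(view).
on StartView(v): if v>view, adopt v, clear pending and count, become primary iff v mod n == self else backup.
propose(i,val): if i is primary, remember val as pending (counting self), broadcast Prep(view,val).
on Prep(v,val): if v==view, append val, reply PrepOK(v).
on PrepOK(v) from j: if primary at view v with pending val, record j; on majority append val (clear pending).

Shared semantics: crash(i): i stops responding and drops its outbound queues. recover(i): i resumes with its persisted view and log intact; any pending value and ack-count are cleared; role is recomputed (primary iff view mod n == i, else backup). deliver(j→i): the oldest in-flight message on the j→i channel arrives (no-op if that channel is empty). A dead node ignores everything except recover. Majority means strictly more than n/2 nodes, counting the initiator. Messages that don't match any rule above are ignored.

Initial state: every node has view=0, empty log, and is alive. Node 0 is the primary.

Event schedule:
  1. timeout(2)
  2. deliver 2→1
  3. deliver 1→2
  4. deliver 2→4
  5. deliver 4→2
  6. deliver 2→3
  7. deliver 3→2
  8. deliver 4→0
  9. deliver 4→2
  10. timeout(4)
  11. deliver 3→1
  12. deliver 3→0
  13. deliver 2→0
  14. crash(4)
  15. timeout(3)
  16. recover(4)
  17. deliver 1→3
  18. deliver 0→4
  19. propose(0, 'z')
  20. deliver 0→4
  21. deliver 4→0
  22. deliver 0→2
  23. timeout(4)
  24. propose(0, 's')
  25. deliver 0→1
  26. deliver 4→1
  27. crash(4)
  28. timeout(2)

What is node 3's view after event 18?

2

step 1 timeout(2): 2={back,v=1,log=-}
step 2 deliver 2→1: 1={prim,v=1,log=-}
step 3 deliver 1→2: —
step 4 deliver 2→4: 4={back,v=1,log=-}
step 5 deliver 4→2: —
step 6 deliver 2→3: 3={back,v=1,log=-}
step 7 deliver 3→2: —
step 8 deliver 4→0: —
step 9 deliver 4→2: —
step 10 timeout(4): 4={back,v=2,log=-}
step 11 deliver 3→1: —
step 12 deliver 3→0: —
step 13 deliver 2→0: 0={back,v=1,log=-}
step 14 crash(4): 4={✗back,v=2,log=-}
step 15 timeout(3): 3={back,v=2,log=-}
step 16 recover(4): 4={back,v=2,log=-}
step 17 deliver 1→3: —
step 18 deliver 0→4: —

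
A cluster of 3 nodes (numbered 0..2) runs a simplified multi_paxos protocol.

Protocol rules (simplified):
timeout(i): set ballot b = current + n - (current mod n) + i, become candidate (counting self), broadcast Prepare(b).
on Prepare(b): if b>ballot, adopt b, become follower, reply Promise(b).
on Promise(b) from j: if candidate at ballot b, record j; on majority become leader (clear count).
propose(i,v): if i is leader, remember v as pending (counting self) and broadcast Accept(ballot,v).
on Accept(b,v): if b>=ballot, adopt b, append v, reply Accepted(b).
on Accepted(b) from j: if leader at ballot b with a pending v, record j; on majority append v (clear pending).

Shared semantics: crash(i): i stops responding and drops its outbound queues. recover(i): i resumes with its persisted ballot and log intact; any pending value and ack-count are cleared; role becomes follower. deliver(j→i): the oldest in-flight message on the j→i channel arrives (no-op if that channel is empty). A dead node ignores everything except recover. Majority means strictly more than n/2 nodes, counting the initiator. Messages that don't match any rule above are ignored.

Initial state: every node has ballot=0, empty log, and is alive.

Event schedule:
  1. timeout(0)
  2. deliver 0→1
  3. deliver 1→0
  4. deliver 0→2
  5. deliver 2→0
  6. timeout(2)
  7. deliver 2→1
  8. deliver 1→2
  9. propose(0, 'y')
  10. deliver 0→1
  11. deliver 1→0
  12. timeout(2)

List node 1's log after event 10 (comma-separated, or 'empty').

empty

step 1 timeout(0): 0={cand,b=3,log=-}
step 2 deliver 0→1: 1={foll,b=3,log=-}
step 3 deliver 1→0: 0={lead,b=3,log=-}
step 4 deliver 0→2: 2={foll,b=3,log=-}
step 5 deliver 2→0: —
step 6 timeout(2): 2={cand,b=8,log=-}
step 7 deliver 2→1: 1={foll,b=8,log=-}
step 8 deliver 1→2: 2={lead,b=8,log=-}
step 9 propose(0,'y'): —
step 10 deliver 0→1: —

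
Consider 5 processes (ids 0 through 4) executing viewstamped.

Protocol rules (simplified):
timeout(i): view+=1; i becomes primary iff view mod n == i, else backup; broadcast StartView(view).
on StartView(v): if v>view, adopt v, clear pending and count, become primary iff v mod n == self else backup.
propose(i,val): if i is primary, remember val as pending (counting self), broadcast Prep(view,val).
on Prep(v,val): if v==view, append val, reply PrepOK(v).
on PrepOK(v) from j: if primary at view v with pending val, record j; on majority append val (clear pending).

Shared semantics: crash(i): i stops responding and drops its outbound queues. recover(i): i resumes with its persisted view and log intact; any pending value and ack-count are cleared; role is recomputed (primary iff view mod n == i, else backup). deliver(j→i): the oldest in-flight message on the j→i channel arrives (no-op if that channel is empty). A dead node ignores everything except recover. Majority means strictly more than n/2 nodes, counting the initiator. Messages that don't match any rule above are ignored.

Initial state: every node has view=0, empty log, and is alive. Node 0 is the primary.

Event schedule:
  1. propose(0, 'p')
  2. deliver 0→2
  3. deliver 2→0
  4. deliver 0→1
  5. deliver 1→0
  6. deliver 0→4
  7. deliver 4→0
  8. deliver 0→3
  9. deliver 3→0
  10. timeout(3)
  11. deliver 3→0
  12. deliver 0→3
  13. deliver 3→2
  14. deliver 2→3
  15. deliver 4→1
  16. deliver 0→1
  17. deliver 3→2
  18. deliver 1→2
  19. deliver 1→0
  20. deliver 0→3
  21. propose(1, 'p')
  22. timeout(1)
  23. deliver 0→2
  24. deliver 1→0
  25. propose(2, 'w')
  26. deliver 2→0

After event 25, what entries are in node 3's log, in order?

[1] propose(0,'p') → ∅
[2] deliver 0→2 → N2(back v0 [p])
[3] deliver 2→0 → ∅
[4] deliver 0→1 → N1(back v0 [p])
[5] deliver 1→0 → N0(prim v0 [p])
[6] deliver 0→4 → N4(back v0 [p])
[7] deliver 4→0 → ∅
[8] deliver 0→3 → N3(back v0 [p])
[9] deliver 3→0 → ∅
[10] timeout(3) → N3(back v1 [p])
[11] deliver 3→0 → N0(back v1 [p])
[12] deliver 0→3 → ∅
[13] deliver 3→2 → N2(back v1 [p])
[14] deliver 2→3 → ∅
[15] deliver 4→1 → ∅
[16] deliver 0→1 → ∅
[17] deliver 3→2 → ∅
[18] deliver 1→2 → ∅
[19] deliver 1→0 → ∅
[20] deliver 0→3 → ∅
[21] propose(1,'p') → ∅
[22] timeout(1) → N1(prim v1 [p])
[23] deliver 0→2 → ∅
[24] deliver 1→0 → ∅
[25] propose(2,'w') → ∅

p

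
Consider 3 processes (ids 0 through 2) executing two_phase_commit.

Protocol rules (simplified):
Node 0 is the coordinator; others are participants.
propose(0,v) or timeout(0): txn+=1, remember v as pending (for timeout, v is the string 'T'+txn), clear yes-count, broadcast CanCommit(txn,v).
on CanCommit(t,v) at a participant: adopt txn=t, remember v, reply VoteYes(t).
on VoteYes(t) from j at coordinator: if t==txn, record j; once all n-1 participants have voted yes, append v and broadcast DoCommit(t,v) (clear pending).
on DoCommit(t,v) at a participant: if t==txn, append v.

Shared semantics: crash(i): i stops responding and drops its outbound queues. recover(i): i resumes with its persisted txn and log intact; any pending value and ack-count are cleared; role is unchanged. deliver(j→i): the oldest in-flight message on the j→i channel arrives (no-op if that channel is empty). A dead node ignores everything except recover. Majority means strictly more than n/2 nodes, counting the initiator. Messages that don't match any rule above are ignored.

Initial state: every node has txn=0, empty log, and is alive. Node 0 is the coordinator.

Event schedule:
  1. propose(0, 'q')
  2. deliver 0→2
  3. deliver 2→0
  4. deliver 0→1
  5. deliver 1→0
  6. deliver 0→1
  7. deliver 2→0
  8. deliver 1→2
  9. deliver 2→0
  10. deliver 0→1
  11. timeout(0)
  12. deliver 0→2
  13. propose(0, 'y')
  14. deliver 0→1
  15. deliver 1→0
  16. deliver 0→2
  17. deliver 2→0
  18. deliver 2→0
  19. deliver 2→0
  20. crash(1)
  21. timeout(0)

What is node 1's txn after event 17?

e1 propose(0,'q'): 0[coor,t=1,-]
e2 deliver 0→2: 2[part,t=1,-]
e3 deliver 2→0: ·
e4 deliver 0→1: 1[part,t=1,-]
e5 deliver 1→0: 0[coor,t=1,q]
e6 deliver 0→1: 1[part,t=1,q]
e7 deliver 2→0: ·
e8 deliver 1→2: ·
e9 deliver 2→0: ·
e10 deliver 0→1: ·
e11 timeout(0): 0[coor,t=2,q]
e12 deliver 0→2: 2[part,t=1,q]
e13 propose(0,'y'): 0[coor,t=3,q]
e14 deliver 0→1: 1[part,t=2,q]
e15 deliver 1→0: ·
e16 deliver 0→2: 2[part,t=2,q]
e17 deliver 2→0: ·

2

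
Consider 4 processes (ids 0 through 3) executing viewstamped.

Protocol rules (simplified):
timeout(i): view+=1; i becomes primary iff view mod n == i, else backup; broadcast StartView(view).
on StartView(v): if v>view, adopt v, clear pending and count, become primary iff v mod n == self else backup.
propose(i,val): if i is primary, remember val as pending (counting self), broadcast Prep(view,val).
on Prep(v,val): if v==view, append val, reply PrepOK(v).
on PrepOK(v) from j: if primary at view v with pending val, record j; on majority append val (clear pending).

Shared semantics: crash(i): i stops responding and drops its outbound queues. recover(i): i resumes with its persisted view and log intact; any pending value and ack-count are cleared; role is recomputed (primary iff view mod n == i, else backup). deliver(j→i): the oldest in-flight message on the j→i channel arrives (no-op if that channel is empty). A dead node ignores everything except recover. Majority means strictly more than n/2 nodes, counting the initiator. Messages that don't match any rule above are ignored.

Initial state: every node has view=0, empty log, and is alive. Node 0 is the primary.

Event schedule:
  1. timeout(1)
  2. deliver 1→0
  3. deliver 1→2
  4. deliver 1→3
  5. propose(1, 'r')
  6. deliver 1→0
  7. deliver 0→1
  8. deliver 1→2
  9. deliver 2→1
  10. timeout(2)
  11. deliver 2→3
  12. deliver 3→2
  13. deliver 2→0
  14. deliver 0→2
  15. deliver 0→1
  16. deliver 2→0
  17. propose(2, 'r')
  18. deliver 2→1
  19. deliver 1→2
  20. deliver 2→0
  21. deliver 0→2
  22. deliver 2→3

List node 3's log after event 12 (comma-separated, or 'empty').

empty

1. timeout(1):  <1:prim v1 ->
2. deliver 1→0:  <0:back v1 ->
3. deliver 1→2:  <2:back v1 ->
4. deliver 1→3:  <3:back v1 ->
5. propose(1,'r'):  nop
6. deliver 1→0:  <0:back v1 r>
7. deliver 0→1:  nop
8. deliver 1→2:  <2:back v1 r>
9. deliver 2→1:  <1:prim v1 r>
10. timeout(2):  <2:prim v2 r>
11. deliver 2→3:  <3:back v2 ->
12. deliver 3→2:  nop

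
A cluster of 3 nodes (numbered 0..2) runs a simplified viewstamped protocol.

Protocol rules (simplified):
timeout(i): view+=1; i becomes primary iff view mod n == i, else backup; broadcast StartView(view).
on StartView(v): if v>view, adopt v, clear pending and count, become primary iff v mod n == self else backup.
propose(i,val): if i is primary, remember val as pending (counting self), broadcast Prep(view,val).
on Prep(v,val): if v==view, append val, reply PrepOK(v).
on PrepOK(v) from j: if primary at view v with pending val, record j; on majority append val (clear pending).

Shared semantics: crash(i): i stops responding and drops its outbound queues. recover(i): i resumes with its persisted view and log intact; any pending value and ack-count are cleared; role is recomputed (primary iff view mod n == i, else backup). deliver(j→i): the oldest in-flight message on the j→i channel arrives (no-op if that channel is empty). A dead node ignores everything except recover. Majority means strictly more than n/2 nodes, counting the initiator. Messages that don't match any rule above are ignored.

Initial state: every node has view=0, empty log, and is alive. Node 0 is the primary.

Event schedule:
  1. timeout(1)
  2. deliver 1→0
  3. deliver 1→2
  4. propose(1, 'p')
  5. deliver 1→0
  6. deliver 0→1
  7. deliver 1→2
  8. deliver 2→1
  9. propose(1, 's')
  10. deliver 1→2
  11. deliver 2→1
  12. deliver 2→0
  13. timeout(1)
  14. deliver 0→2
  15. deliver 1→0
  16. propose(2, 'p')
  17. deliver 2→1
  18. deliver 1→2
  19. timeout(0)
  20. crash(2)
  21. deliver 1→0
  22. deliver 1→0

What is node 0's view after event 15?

1. timeout(1):  <1:prim v1 ->
2. deliver 1→0:  <0:back v1 ->
3. deliver 1→2:  <2:back v1 ->
4. propose(1,'p'):  nop
5. deliver 1→0:  <0:back v1 p>
6. deliver 0→1:  <1:prim v1 p>
7. deliver 1→2:  <2:back v1 p>
8. deliver 2→1:  nop
9. propose(1,'s'):  nop
10. deliver 1→2:  <2:back v1 p,s>
11. deliver 2→1:  <1:prim v1 p,s>
12. deliver 2→0:  nop
13. timeout(1):  <1:back v2 p,s>
14. deliver 0→2:  nop
15. deliver 1→0:  <0:back v1 p,s>

1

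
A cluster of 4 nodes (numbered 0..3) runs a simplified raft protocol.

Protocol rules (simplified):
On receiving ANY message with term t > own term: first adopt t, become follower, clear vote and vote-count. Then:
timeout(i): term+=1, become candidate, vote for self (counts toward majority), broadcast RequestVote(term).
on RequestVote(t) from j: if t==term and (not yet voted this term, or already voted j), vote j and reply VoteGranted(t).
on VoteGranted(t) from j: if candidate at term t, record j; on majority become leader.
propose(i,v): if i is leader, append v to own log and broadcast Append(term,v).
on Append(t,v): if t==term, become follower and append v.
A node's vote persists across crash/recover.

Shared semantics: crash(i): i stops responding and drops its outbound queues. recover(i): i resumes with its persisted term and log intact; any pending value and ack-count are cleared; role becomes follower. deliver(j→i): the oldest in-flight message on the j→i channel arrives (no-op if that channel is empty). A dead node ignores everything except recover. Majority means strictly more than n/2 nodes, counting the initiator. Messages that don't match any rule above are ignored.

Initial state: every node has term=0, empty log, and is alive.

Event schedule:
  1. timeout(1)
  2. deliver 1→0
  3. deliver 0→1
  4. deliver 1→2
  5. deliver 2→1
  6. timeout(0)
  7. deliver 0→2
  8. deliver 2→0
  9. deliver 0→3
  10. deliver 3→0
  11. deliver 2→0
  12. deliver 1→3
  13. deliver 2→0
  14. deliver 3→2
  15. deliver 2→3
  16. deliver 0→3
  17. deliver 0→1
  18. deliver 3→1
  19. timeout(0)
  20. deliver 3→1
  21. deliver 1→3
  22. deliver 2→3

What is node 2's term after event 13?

2

e1 timeout(1): 1[cand,t=1,-]
e2 deliver 1→0: 0[foll,t=1,-]
e3 deliver 0→1: ·
e4 deliver 1→2: 2[foll,t=1,-]
e5 deliver 2→1: 1[lead,t=1,-]
e6 timeout(0): 0[cand,t=2,-]
e7 deliver 0→2: 2[foll,t=2,-]
e8 deliver 2→0: ·
e9 deliver 0→3: 3[foll,t=2,-]
e10 deliver 3→0: 0[lead,t=2,-]
e11 deliver 2→0: ·
e12 deliver 1→3: ·
e13 deliver 2→0: ·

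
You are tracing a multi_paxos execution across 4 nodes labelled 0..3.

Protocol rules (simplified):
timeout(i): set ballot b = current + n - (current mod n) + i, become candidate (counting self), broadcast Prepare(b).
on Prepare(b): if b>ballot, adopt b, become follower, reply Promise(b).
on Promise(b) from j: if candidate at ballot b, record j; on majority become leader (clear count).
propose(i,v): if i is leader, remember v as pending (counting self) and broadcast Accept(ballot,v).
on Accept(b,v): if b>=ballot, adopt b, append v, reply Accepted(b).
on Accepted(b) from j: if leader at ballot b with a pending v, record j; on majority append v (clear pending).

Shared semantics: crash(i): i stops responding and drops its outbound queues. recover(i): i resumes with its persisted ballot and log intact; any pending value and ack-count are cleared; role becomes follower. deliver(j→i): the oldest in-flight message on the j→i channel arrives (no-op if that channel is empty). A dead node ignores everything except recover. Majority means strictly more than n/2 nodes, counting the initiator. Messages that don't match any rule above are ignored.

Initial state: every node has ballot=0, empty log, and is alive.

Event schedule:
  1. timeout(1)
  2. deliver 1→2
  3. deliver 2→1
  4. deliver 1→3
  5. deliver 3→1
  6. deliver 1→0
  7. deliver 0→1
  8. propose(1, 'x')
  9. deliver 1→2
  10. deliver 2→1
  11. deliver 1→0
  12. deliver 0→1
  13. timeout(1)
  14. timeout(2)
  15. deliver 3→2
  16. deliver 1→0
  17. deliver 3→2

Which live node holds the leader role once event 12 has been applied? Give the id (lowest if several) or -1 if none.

after 1 — timeout(1): n1:cand/b5/[-]
after 2 — deliver 1→2: n2:foll/b5/[-]
after 3 — deliver 2→1: ·
after 4 — deliver 1→3: n3:foll/b5/[-]
after 5 — deliver 3→1: n1:lead/b5/[-]
after 6 — deliver 1→0: n0:foll/b5/[-]
after 7 — deliver 0→1: ·
after 8 — propose(1,'x'): ·
after 9 — deliver 1→2: n2:foll/b5/[x]
after 10 — deliver 2→1: ·
after 11 — deliver 1→0: n0:foll/b5/[x]
after 12 — deliver 0→1: n1:lead/b5/[x]

1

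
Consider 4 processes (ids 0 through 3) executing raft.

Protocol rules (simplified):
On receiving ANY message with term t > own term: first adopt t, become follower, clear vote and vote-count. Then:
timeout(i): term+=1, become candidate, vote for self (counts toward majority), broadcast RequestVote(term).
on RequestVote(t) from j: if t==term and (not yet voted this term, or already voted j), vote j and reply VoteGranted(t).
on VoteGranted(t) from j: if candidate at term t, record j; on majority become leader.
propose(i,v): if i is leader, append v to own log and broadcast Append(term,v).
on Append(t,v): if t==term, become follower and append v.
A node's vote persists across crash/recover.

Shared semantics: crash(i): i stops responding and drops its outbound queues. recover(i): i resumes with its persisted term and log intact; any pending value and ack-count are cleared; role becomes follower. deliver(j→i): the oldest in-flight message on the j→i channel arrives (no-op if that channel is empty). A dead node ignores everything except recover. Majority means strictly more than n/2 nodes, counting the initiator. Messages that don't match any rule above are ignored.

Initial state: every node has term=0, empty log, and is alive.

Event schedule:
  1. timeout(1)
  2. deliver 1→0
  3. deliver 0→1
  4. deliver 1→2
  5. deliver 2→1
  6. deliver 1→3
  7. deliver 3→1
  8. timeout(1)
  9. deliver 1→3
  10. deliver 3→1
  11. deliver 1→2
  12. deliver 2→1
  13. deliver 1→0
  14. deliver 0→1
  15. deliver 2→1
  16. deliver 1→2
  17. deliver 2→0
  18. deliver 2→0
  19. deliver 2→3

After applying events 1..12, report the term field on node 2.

2

e1 timeout(1): 1[cand,t=1,-]
e2 deliver 1→0: 0[foll,t=1,-]
e3 deliver 0→1: ·
e4 deliver 1→2: 2[foll,t=1,-]
e5 deliver 2→1: 1[lead,t=1,-]
e6 deliver 1→3: 3[foll,t=1,-]
e7 deliver 3→1: ·
e8 timeout(1): 1[cand,t=2,-]
e9 deliver 1→3: 3[foll,t=2,-]
e10 deliver 3→1: ·
e11 deliver 1→2: 2[foll,t=2,-]
e12 deliver 2→1: 1[lead,t=2,-]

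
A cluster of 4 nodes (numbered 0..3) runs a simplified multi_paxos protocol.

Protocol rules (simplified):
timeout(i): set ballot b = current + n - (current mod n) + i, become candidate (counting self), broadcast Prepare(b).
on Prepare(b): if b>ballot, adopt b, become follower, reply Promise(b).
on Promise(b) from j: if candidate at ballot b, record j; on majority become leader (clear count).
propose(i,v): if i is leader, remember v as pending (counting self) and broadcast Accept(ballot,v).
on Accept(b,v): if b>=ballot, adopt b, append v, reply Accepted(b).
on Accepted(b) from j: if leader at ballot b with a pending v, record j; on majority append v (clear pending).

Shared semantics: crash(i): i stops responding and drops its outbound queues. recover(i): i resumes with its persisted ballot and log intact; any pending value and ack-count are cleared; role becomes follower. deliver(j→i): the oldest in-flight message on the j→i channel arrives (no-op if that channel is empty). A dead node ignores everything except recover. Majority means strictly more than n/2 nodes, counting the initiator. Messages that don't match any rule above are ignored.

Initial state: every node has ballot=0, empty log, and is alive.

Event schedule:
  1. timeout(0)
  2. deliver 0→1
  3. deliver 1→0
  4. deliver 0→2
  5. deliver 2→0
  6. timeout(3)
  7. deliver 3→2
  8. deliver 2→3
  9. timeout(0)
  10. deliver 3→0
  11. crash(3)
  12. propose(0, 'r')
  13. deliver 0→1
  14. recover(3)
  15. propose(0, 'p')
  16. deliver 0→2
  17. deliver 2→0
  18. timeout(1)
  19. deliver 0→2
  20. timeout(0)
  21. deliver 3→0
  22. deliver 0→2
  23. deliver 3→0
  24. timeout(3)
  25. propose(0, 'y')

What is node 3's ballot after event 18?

7

step 1 timeout(0): 0={cand,b=4,log=-}
step 2 deliver 0→1: 1={foll,b=4,log=-}
step 3 deliver 1→0: —
step 4 deliver 0→2: 2={foll,b=4,log=-}
step 5 deliver 2→0: 0={lead,b=4,log=-}
step 6 timeout(3): 3={cand,b=7,log=-}
step 7 deliver 3→2: 2={foll,b=7,log=-}
step 8 deliver 2→3: —
step 9 timeout(0): 0={cand,b=8,log=-}
step 10 deliver 3→0: —
step 11 crash(3): 3={✗cand,b=7,log=-}
step 12 propose(0,'r'): —
step 13 deliver 0→1: 1={foll,b=8,log=-}
step 14 recover(3): 3={foll,b=7,log=-}
step 15 propose(0,'p'): —
step 16 deliver 0→2: 2={foll,b=8,log=-}
step 17 deliver 2→0: —
step 18 timeout(1): 1={cand,b=13,log=-}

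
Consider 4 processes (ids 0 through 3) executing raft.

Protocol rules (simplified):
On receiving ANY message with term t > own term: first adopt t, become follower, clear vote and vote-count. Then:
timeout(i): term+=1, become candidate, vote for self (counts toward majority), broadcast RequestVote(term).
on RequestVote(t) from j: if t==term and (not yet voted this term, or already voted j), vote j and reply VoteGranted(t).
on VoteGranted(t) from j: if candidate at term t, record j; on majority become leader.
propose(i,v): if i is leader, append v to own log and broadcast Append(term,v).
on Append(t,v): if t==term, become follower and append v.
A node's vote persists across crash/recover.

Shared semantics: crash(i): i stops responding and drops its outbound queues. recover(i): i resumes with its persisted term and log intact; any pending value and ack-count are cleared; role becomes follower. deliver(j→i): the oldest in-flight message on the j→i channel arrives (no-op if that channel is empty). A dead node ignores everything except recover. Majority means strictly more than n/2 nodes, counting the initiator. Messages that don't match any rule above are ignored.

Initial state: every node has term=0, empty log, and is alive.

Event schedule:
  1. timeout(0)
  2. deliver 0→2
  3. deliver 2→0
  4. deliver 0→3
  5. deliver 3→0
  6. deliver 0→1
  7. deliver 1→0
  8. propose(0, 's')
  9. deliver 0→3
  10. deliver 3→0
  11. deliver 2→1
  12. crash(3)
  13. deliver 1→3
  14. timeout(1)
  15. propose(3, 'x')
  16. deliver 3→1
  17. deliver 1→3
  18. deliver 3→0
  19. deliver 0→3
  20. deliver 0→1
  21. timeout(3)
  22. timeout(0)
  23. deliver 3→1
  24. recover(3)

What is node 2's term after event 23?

step 1 timeout(0): 0={cand,t=1,log=-}
step 2 deliver 0→2: 2={foll,t=1,log=-}
step 3 deliver 2→0: —
step 4 deliver 0→3: 3={foll,t=1,log=-}
step 5 deliver 3→0: 0={lead,t=1,log=-}
step 6 deliver 0→1: 1={foll,t=1,log=-}
step 7 deliver 1→0: —
step 8 propose(0,'s'): 0={lead,t=1,log=s}
step 9 deliver 0→3: 3={foll,t=1,log=s}
step 10 deliver 3→0: —
step 11 deliver 2→1: —
step 12 crash(3): 3={✗foll,t=1,log=s}
step 13 deliver 1→3: —
step 14 timeout(1): 1={cand,t=2,log=-}
step 15 propose(3,'x'): —
step 16 deliver 3→1: —
step 17 deliver 1→3: —
step 18 deliver 3→0: —
step 19 deliver 0→3: —
step 20 deliver 0→1: —
step 21 timeout(3): —
step 22 timeout(0): 0={cand,t=2,log=s}
step 23 deliver 3→1: —

1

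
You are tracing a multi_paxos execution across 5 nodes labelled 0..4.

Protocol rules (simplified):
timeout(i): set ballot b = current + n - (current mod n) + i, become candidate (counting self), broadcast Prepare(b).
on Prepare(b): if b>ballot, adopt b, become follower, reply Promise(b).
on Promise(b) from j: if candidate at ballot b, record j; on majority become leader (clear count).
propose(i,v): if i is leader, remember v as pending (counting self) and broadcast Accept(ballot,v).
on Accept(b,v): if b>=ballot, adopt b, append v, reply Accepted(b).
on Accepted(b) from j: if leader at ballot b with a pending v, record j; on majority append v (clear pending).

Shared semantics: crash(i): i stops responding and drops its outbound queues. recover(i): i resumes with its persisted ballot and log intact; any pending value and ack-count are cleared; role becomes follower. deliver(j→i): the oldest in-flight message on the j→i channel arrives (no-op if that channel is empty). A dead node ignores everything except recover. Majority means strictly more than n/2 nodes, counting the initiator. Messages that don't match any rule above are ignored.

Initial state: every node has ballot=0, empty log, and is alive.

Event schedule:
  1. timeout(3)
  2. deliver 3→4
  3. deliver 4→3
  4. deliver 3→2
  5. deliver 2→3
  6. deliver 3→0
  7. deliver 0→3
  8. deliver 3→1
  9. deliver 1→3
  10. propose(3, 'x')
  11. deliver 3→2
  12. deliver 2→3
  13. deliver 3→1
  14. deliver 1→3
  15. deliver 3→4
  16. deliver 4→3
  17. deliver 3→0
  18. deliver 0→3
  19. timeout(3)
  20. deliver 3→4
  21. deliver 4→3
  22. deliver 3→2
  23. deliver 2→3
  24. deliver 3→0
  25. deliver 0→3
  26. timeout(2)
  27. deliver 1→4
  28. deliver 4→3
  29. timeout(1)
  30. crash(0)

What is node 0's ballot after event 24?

1. timeout(3):  <3:cand b8 ->
2. deliver 3→4:  <4:foll b8 ->
3. deliver 4→3:  nop
4. deliver 3→2:  <2:foll b8 ->
5. deliver 2→3:  <3:lead b8 ->
6. deliver 3→0:  <0:foll b8 ->
7. deliver 0→3:  nop
8. deliver 3→1:  <1:foll b8 ->
9. deliver 1→3:  nop
10. propose(3,'x'):  nop
11. deliver 3→2:  <2:foll b8 x>
12. deliver 2→3:  nop
13. deliver 3→1:  <1:foll b8 x>
14. deliver 1→3:  <3:lead b8 x>
15. deliver 3→4:  <4:foll b8 x>
16. deliver 4→3:  nop
17. deliver 3→0:  <0:foll b8 x>
18. deliver 0→3:  nop
19. timeout(3):  <3:cand b13 x>
20. deliver 3→4:  <4:foll b13 x>
21. deliver 4→3:  nop
22. deliver 3→2:  <2:foll b13 x>
23. deliver 2→3:  <3:lead b13 x>
24. deliver 3→0:  <0:foll b13 x>

13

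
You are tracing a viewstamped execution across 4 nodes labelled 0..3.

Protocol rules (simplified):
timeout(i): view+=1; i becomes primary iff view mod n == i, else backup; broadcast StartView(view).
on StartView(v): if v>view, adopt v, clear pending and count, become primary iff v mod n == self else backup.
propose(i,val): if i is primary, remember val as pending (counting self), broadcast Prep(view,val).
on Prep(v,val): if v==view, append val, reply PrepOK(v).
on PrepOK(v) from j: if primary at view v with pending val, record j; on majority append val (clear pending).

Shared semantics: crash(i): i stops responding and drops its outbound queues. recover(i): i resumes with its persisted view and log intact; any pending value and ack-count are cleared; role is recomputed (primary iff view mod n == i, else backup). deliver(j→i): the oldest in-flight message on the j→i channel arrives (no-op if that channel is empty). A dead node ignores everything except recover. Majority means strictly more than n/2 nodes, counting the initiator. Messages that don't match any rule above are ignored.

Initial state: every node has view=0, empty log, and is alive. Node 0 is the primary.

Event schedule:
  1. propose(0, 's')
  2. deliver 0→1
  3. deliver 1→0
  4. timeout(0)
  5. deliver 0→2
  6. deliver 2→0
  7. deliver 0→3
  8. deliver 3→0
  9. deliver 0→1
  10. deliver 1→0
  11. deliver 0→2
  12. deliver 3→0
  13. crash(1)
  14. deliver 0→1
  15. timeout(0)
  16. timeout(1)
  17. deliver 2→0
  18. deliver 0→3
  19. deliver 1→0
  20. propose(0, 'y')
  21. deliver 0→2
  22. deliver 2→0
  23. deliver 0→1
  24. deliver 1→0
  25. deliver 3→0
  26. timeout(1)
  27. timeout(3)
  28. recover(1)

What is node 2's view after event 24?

2

after 1 — propose(0,'s'): ·
after 2 — deliver 0→1: n1:back/v0/[s]
after 3 — deliver 1→0: ·
after 4 — timeout(0): n0:back/v1/[-]
after 5 — deliver 0→2: n2:back/v0/[s]
after 6 — deliver 2→0: ·
after 7 — deliver 0→3: n3:back/v0/[s]
after 8 — deliver 3→0: ·
after 9 — deliver 0→1: n1:prim/v1/[s]
after 10 — deliver 1→0: ·
after 11 — deliver 0→2: n2:back/v1/[s]
after 12 — deliver 3→0: ·
after 13 — crash(1): n1:✗prim/v1/[s]
after 14 — deliver 0→1: ·
after 15 — timeout(0): n0:back/v2/[-]
after 16 — timeout(1): ·
after 17 — deliver 2→0: ·
after 18 — deliver 0→3: n3:back/v1/[s]
after 19 — deliver 1→0: ·
after 20 — propose(0,'y'): ·
after 21 — deliver 0→2: n2:prim/v2/[s]
after 22 — deliver 2→0: ·
after 23 — deliver 0→1: ·
after 24 — deliver 1→0: ·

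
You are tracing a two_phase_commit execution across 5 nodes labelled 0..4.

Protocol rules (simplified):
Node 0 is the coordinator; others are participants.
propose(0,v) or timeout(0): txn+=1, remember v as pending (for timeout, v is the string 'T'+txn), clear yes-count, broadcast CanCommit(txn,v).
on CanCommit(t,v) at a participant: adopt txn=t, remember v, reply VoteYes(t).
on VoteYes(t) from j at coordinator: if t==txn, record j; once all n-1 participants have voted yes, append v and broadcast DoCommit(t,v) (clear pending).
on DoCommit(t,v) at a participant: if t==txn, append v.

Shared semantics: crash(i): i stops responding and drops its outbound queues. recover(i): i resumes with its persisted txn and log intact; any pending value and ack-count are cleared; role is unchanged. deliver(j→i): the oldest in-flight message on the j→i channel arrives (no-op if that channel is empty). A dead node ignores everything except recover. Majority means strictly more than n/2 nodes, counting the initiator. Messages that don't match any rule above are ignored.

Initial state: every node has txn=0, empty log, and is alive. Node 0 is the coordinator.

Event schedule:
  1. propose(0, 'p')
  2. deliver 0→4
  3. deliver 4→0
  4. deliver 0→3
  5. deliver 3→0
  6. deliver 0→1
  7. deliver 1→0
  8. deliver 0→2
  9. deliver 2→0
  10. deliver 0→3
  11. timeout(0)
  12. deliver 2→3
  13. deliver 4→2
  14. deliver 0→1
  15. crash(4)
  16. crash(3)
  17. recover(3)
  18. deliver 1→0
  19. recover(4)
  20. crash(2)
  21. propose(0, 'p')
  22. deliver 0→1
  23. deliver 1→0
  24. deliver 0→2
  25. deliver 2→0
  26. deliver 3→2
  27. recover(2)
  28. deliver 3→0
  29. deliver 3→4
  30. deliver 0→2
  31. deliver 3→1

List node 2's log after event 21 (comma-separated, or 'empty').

after 1 — propose(0,'p'): n0:coor/t1/[-]
after 2 — deliver 0→4: n4:part/t1/[-]
after 3 — deliver 4→0: ·
after 4 — deliver 0→3: n3:part/t1/[-]
after 5 — deliver 3→0: ·
after 6 — deliver 0→1: n1:part/t1/[-]
after 7 — deliver 1→0: ·
after 8 — deliver 0→2: n2:part/t1/[-]
after 9 — deliver 2→0: n0:coor/t1/[p]
after 10 — deliver 0→3: n3:part/t1/[p]
after 11 — timeout(0): n0:coor/t2/[p]
after 12 — deliver 2→3: ·
after 13 — deliver 4→2: ·
after 14 — deliver 0→1: n1:part/t1/[p]
after 15 — crash(4): n4:✗part/t1/[-]
after 16 — crash(3): n3:✗part/t1/[p]
after 17 — recover(3): n3:part/t1/[p]
after 18 — deliver 1→0: ·
after 19 — recover(4): n4:part/t1/[-]
after 20 — crash(2): n2:✗part/t1/[-]
after 21 — propose(0,'p'): n0:coor/t3/[p]

empty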